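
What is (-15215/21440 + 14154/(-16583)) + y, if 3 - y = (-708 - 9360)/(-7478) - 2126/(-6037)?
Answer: -60004586153925/229295999871296 ≈ -0.26169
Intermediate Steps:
y = 29377657/22572343 (y = 3 - ((-708 - 9360)/(-7478) - 2126/(-6037)) = 3 - (-10068*(-1/7478) - 2126*(-1/6037)) = 3 - (5034/3739 + 2126/6037) = 3 - 1*38339372/22572343 = 3 - 38339372/22572343 = 29377657/22572343 ≈ 1.3015)
(-15215/21440 + 14154/(-16583)) + y = (-15215/21440 + 14154/(-16583)) + 29377657/22572343 = (-15215*1/21440 + 14154*(-1/16583)) + 29377657/22572343 = (-3043/4288 - 2022/2369) + 29377657/22572343 = -15879203/10158272 + 29377657/22572343 = -60004586153925/229295999871296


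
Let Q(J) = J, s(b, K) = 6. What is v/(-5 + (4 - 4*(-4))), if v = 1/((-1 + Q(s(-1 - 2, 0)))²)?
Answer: 1/375 ≈ 0.0026667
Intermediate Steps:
v = 1/25 (v = 1/((-1 + 6)²) = 1/(5²) = 1/25 ≈ 0.040000)
v/(-5 + (4 - 4*(-4))) = (1/25)/(-5 + (4 - 4*(-4))) = (1/25)/(-5 + (4 + 16)) = (1/25)/(-5 + 20) = (1/25)/15 = (1/15)*(1/25) = 1/375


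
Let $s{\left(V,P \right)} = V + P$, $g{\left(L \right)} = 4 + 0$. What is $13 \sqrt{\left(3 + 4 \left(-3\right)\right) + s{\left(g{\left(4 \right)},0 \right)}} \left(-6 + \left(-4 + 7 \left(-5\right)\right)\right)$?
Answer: $- 585 i \sqrt{5} \approx - 1308.1 i$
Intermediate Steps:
$g{\left(L \right)} = 4$
$s{\left(V,P \right)} = P + V$
$13 \sqrt{\left(3 + 4 \left(-3\right)\right) + s{\left(g{\left(4 \right)},0 \right)}} \left(-6 + \left(-4 + 7 \left(-5\right)\right)\right) = 13 \sqrt{\left(3 + 4 \left(-3\right)\right) + \left(0 + 4\right)} \left(-6 + \left(-4 + 7 \left(-5\right)\right)\right) = 13 \sqrt{\left(3 - 12\right) + 4} \left(-6 - 39\right) = 13 \sqrt{-9 + 4} \left(-6 - 39\right) = 13 \sqrt{-5} \left(-45\right) = 13 i \sqrt{5} \left(-45\right) = - 585 i \sqrt{5}$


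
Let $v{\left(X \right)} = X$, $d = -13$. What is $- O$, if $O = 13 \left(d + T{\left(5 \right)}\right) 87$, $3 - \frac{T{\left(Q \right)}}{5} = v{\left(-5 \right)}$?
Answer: $-30537$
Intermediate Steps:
$T{\left(Q \right)} = 40$ ($T{\left(Q \right)} = 15 - -25 = 15 + 25 = 40$)
$O = 30537$ ($O = 13 \left(-13 + 40\right) 87 = 13 \cdot 27 \cdot 87 = 351 \cdot 87 = 30537$)
$- O = \left(-1\right) 30537 = -30537$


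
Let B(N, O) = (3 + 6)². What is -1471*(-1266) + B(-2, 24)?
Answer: 1862367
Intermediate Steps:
B(N, O) = 81 (B(N, O) = 9² = 81)
-1471*(-1266) + B(-2, 24) = -1471*(-1266) + 81 = 1862286 + 81 = 1862367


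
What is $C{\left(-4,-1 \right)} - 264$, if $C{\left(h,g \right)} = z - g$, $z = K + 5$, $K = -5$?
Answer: $-263$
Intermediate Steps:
$z = 0$ ($z = -5 + 5 = 0$)
$C{\left(h,g \right)} = - g$ ($C{\left(h,g \right)} = 0 - g = - g$)
$C{\left(-4,-1 \right)} - 264 = \left(-1\right) \left(-1\right) - 264 = 1 - 264 = -263$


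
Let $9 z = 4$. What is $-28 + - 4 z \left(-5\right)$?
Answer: $- \frac{172}{9} \approx -19.111$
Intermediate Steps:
$z = \frac{4}{9}$ ($z = \frac{1}{9} \cdot 4 = \frac{4}{9} \approx 0.44444$)
$-28 + - 4 z \left(-5\right) = -28 + \left(-4\right) \frac{4}{9} \left(-5\right) = -28 - - \frac{80}{9} = -28 + \frac{80}{9} = - \frac{172}{9}$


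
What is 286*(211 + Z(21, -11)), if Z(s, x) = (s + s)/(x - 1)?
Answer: 59345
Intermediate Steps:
Z(s, x) = 2*s/(-1 + x) (Z(s, x) = (2*s)/(-1 + x) = 2*s/(-1 + x))
286*(211 + Z(21, -11)) = 286*(211 + 2*21/(-1 - 11)) = 286*(211 + 2*21/(-12)) = 286*(211 + 2*21*(-1/12)) = 286*(211 - 7/2) = 286*(415/2) = 59345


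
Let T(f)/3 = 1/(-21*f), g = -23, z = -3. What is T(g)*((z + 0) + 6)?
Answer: 3/161 ≈ 0.018634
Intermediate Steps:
T(f) = -1/(7*f) (T(f) = 3/((-21*f)) = 3*(-1/(21*f)) = -1/(7*f))
T(g)*((z + 0) + 6) = (-⅐/(-23))*((-3 + 0) + 6) = (-⅐*(-1/23))*(-3 + 6) = (1/161)*3 = 3/161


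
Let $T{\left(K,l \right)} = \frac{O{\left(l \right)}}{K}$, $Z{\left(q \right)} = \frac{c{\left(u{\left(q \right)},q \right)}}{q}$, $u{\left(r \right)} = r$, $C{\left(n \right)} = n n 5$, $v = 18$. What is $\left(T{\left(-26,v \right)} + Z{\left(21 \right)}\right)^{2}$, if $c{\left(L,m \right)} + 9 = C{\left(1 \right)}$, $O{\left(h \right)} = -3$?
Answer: $\frac{1681}{298116} \approx 0.0056387$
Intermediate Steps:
$C{\left(n \right)} = 5 n^{2}$ ($C{\left(n \right)} = n^{2} \cdot 5 = 5 n^{2}$)
$c{\left(L,m \right)} = -4$ ($c{\left(L,m \right)} = -9 + 5 \cdot 1^{2} = -9 + 5 \cdot 1 = -9 + 5 = -4$)
$Z{\left(q \right)} = - \frac{4}{q}$
$T{\left(K,l \right)} = - \frac{3}{K}$
$\left(T{\left(-26,v \right)} + Z{\left(21 \right)}\right)^{2} = \left(- \frac{3}{-26} - \frac{4}{21}\right)^{2} = \left(\left(-3\right) \left(- \frac{1}{26}\right) - \frac{4}{21}\right)^{2} = \left(\frac{3}{26} - \frac{4}{21}\right)^{2} = \left(- \frac{41}{546}\right)^{2} = \frac{1681}{298116}$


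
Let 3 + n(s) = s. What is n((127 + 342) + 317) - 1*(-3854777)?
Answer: 3855560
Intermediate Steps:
n(s) = -3 + s
n((127 + 342) + 317) - 1*(-3854777) = (-3 + ((127 + 342) + 317)) - 1*(-3854777) = (-3 + (469 + 317)) + 3854777 = (-3 + 786) + 3854777 = 783 + 3854777 = 3855560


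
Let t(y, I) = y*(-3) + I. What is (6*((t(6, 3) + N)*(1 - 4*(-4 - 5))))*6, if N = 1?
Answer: -18648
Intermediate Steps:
t(y, I) = I - 3*y (t(y, I) = -3*y + I = I - 3*y)
(6*((t(6, 3) + N)*(1 - 4*(-4 - 5))))*6 = (6*(((3 - 3*6) + 1)*(1 - 4*(-4 - 5))))*6 = (6*(((3 - 18) + 1)*(1 - 4*(-9))))*6 = (6*((-15 + 1)*(1 + 36)))*6 = (6*(-14*37))*6 = (6*(-518))*6 = -3108*6 = -18648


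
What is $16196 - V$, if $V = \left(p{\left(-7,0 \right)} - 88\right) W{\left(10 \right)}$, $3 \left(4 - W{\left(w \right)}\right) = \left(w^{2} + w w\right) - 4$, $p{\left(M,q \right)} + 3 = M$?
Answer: $\frac{30556}{3} \approx 10185.0$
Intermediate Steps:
$p{\left(M,q \right)} = -3 + M$
$W{\left(w \right)} = \frac{16}{3} - \frac{2 w^{2}}{3}$ ($W{\left(w \right)} = 4 - \frac{\left(w^{2} + w w\right) - 4}{3} = 4 - \frac{\left(w^{2} + w^{2}\right) - 4}{3} = 4 - \frac{2 w^{2} - 4}{3} = 4 - \frac{-4 + 2 w^{2}}{3} = 4 - \left(- \frac{4}{3} + \frac{2 w^{2}}{3}\right) = \frac{16}{3} - \frac{2 w^{2}}{3}$)
$V = \frac{18032}{3}$ ($V = \left(\left(-3 - 7\right) - 88\right) \left(\frac{16}{3} - \frac{2 \cdot 10^{2}}{3}\right) = \left(-10 - 88\right) \left(\frac{16}{3} - \frac{200}{3}\right) = - 98 \left(\frac{16}{3} - \frac{200}{3}\right) = \left(-98\right) \left(- \frac{184}{3}\right) = \frac{18032}{3} \approx 6010.7$)
$16196 - V = 16196 - \frac{18032}{3} = \frac{30556}{3}$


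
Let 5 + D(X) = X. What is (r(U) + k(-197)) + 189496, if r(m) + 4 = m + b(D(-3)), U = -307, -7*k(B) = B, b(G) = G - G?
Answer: 1324492/7 ≈ 1.8921e+5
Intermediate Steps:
D(X) = -5 + X
b(G) = 0
k(B) = -B/7
r(m) = -4 + m (r(m) = -4 + (m + 0) = -4 + m)
(r(U) + k(-197)) + 189496 = ((-4 - 307) - ⅐*(-197)) + 189496 = (-311 + 197/7) + 189496 = -1980/7 + 189496 = 1324492/7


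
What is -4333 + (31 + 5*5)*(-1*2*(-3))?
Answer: -3997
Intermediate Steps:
-4333 + (31 + 5*5)*(-1*2*(-3)) = -4333 + (31 + 25)*(-2*(-3)) = -4333 + 56*6 = -4333 + 336 = -3997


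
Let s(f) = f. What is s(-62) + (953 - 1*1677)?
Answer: -786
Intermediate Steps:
s(-62) + (953 - 1*1677) = -62 + (953 - 1*1677) = -62 + (953 - 1677) = -62 - 724 = -786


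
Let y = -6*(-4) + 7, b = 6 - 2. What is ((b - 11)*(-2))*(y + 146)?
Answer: 2478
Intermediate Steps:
b = 4
y = 31 (y = 24 + 7 = 31)
((b - 11)*(-2))*(y + 146) = ((4 - 11)*(-2))*(31 + 146) = -7*(-2)*177 = 14*177 = 2478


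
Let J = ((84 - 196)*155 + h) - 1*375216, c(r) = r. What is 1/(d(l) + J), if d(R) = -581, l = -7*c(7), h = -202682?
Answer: -1/595839 ≈ -1.6783e-6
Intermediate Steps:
l = -49 (l = -7*7 = -49)
J = -595258 (J = ((84 - 196)*155 - 202682) - 1*375216 = (-112*155 - 202682) - 375216 = (-17360 - 202682) - 375216 = -220042 - 375216 = -595258)
1/(d(l) + J) = 1/(-581 - 595258) = 1/(-595839) = -1/595839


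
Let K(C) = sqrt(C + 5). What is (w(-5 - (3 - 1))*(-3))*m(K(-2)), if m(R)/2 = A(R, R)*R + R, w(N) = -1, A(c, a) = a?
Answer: 18 + 6*sqrt(3) ≈ 28.392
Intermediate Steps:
K(C) = sqrt(5 + C)
m(R) = 2*R + 2*R**2 (m(R) = 2*(R*R + R) = 2*(R**2 + R) = 2*(R + R**2) = 2*R + 2*R**2)
(w(-5 - (3 - 1))*(-3))*m(K(-2)) = (-1*(-3))*(2*sqrt(5 - 2)*(1 + sqrt(5 - 2))) = 3*(2*sqrt(3)*(1 + sqrt(3))) = 6*sqrt(3)*(1 + sqrt(3))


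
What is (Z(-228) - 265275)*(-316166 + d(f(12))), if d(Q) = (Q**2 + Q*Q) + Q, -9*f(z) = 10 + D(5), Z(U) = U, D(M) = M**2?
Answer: 2266272630811/27 ≈ 8.3936e+10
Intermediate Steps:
f(z) = -35/9 (f(z) = -(10 + 5**2)/9 = -(10 + 25)/9 = -1/9*35 = -35/9)
d(Q) = Q + 2*Q**2 (d(Q) = (Q**2 + Q**2) + Q = 2*Q**2 + Q = Q + 2*Q**2)
(Z(-228) - 265275)*(-316166 + d(f(12))) = (-228 - 265275)*(-316166 - 35*(1 + 2*(-35/9))/9) = -265503*(-316166 - 35*(1 - 70/9)/9) = -265503*(-316166 - 35/9*(-61/9)) = -265503*(-316166 + 2135/81) = -265503*(-25607311/81) = 2266272630811/27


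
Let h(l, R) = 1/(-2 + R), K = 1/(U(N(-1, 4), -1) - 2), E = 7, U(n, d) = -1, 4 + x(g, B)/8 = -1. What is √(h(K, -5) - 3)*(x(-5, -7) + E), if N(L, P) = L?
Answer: -33*I*√154/7 ≈ -58.503*I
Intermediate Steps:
x(g, B) = -40 (x(g, B) = -32 + 8*(-1) = -32 - 8 = -40)
K = -⅓ (K = 1/(-1 - 2) = 1/(-3) = -⅓ ≈ -0.33333)
√(h(K, -5) - 3)*(x(-5, -7) + E) = √(1/(-2 - 5) - 3)*(-40 + 7) = √(1/(-7) - 3)*(-33) = √(-⅐ - 3)*(-33) = √(-22/7)*(-33) = (I*√154/7)*(-33) = -33*I*√154/7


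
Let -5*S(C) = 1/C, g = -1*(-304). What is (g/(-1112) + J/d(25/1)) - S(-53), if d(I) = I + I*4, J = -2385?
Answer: -3565104/184175 ≈ -19.357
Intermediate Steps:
g = 304
S(C) = -1/(5*C)
d(I) = 5*I (d(I) = I + 4*I = 5*I)
(g/(-1112) + J/d(25/1)) - S(-53) = (304/(-1112) - 2385/(5*(25/1))) - (-1)/(5*(-53)) = (304*(-1/1112) - 2385/(5*(25*1))) - (-1)*(-1)/(5*53) = (-38/139 - 2385/(5*25)) - 1*1/265 = (-38/139 - 2385/125) - 1/265 = (-38/139 - 2385*1/125) - 1/265 = (-38/139 - 477/25) - 1/265 = -67253/3475 - 1/265 = -3565104/184175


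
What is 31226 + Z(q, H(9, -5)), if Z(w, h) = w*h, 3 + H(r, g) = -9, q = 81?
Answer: 30254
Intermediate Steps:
H(r, g) = -12 (H(r, g) = -3 - 9 = -12)
Z(w, h) = h*w
31226 + Z(q, H(9, -5)) = 31226 - 12*81 = 31226 - 972 = 30254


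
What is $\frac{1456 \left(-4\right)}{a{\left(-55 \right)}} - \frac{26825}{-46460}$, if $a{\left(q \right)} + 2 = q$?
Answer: $\frac{54422413}{529644} \approx 102.75$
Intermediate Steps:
$a{\left(q \right)} = -2 + q$
$\frac{1456 \left(-4\right)}{a{\left(-55 \right)}} - \frac{26825}{-46460} = \frac{1456 \left(-4\right)}{-2 - 55} - \frac{26825}{-46460} = - \frac{5824}{-57} - - \frac{5365}{9292} = \left(-5824\right) \left(- \frac{1}{57}\right) + \frac{5365}{9292} = \frac{5824}{57} + \frac{5365}{9292} = \frac{54422413}{529644}$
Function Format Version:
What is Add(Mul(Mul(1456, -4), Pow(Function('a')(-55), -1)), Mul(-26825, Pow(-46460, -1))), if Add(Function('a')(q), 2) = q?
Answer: Rational(54422413, 529644) ≈ 102.75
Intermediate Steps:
Function('a')(q) = Add(-2, q)
Add(Mul(Mul(1456, -4), Pow(Function('a')(-55), -1)), Mul(-26825, Pow(-46460, -1))) = Add(Mul(Mul(1456, -4), Pow(Add(-2, -55), -1)), Mul(-26825, Pow(-46460, -1))) = Add(Mul(-5824, Pow(-57, -1)), Mul(-26825, Rational(-1, 46460))) = Add(Mul(-5824, Rational(-1, 57)), Rational(5365, 9292)) = Add(Rational(5824, 57), Rational(5365, 9292)) = Rational(54422413, 529644)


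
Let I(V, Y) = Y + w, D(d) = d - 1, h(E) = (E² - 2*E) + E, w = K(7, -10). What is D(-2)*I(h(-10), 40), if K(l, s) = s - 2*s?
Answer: -150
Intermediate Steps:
K(l, s) = -s
w = 10 (w = -1*(-10) = 10)
h(E) = E² - E
D(d) = -1 + d
I(V, Y) = 10 + Y (I(V, Y) = Y + 10 = 10 + Y)
D(-2)*I(h(-10), 40) = (-1 - 2)*(10 + 40) = -3*50 = -150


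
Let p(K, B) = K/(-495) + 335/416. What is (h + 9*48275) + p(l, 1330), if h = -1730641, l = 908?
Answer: -266906714623/205920 ≈ -1.2962e+6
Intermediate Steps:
p(K, B) = 335/416 - K/495 (p(K, B) = K*(-1/495) + 335*(1/416) = -K/495 + 335/416 = 335/416 - K/495)
(h + 9*48275) + p(l, 1330) = (-1730641 + 9*48275) + (335/416 - 1/495*908) = (-1730641 + 434475) + (335/416 - 908/495) = -1296166 - 211903/205920 = -266906714623/205920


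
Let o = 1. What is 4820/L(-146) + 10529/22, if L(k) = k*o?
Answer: 715597/1606 ≈ 445.58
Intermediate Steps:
L(k) = k (L(k) = k*1 = k)
4820/L(-146) + 10529/22 = 4820/(-146) + 10529/22 = 4820*(-1/146) + 10529*(1/22) = -2410/73 + 10529/22 = 715597/1606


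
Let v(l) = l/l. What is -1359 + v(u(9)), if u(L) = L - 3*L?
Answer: -1358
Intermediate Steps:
u(L) = -2*L
v(l) = 1
-1359 + v(u(9)) = -1359 + 1 = -1358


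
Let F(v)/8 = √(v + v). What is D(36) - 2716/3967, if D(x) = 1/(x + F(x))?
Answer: -253839/364964 + √2/69 ≈ -0.67502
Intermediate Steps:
F(v) = 8*√2*√v (F(v) = 8*√(v + v) = 8*√(2*v) = 8*(√2*√v) = 8*√2*√v)
D(x) = 1/(x + 8*√2*√x)
D(36) - 2716/3967 = 1/(36 + 8*√2*√36) - 2716/3967 = 1/(36 + 8*√2*6) - 2716*1/3967 = 1/(36 + 48*√2) - 2716/3967 = -2716/3967 + 1/(36 + 48*√2)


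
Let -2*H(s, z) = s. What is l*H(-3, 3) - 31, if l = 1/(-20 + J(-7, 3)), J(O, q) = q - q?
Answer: -1243/40 ≈ -31.075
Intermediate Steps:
J(O, q) = 0
H(s, z) = -s/2
l = -1/20 (l = 1/(-20 + 0) = 1/(-20) = -1/20 ≈ -0.050000)
l*H(-3, 3) - 31 = -(-1)*(-3)/40 - 31 = -1/20*3/2 - 31 = -3/40 - 31 = -1243/40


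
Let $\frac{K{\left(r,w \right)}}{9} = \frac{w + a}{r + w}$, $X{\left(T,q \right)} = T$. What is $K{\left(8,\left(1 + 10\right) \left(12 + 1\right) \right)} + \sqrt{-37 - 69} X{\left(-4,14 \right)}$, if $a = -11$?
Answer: $\frac{1188}{151} - 4 i \sqrt{106} \approx 7.8675 - 41.182 i$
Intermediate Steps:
$K{\left(r,w \right)} = \frac{9 \left(-11 + w\right)}{r + w}$ ($K{\left(r,w \right)} = 9 \frac{w - 11}{r + w} = 9 \frac{-11 + w}{r + w} = \frac{9 \left(-11 + w\right)}{r + w}$)
$K{\left(8,\left(1 + 10\right) \left(12 + 1\right) \right)} + \sqrt{-37 - 69} X{\left(-4,14 \right)} = \frac{9 \left(-11 + \left(1 + 10\right) \left(12 + 1\right)\right)}{8 + \left(1 + 10\right) \left(12 + 1\right)} + \sqrt{-37 - 69} \left(-4\right) = \frac{9 \left(-11 + 11 \cdot 13\right)}{8 + 11 \cdot 13} + \sqrt{-106} \left(-4\right) = \frac{9 \left(-11 + 143\right)}{8 + 143} + i \sqrt{106} \left(-4\right) = 9 \cdot \frac{1}{151} \cdot 132 - 4 i \sqrt{106} = \frac{1188}{151} - 4 i \sqrt{106}$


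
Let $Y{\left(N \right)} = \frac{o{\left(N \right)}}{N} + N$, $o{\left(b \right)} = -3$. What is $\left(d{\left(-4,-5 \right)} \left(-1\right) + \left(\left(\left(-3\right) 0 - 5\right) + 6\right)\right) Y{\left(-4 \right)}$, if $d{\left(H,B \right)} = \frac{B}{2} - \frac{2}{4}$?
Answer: $-13$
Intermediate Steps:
$d{\left(H,B \right)} = - \frac{1}{2} + \frac{B}{2}$ ($d{\left(H,B \right)} = B \frac{1}{2} - \frac{1}{2} = \frac{B}{2} - \frac{1}{2} = - \frac{1}{2} + \frac{B}{2}$)
$Y{\left(N \right)} = N - \frac{3}{N}$ ($Y{\left(N \right)} = - \frac{3}{N} + N = N - \frac{3}{N}$)
$\left(d{\left(-4,-5 \right)} \left(-1\right) + \left(\left(\left(-3\right) 0 - 5\right) + 6\right)\right) Y{\left(-4 \right)} = \left(\left(- \frac{1}{2} + \frac{1}{2} \left(-5\right)\right) \left(-1\right) + \left(\left(\left(-3\right) 0 - 5\right) + 6\right)\right) \left(-4 - \frac{3}{-4}\right) = \left(\left(- \frac{1}{2} - \frac{5}{2}\right) \left(-1\right) + \left(\left(0 - 5\right) + 6\right)\right) \left(-4 - - \frac{3}{4}\right) = \left(\left(-3\right) \left(-1\right) + \left(-5 + 6\right)\right) \left(-4 + \frac{3}{4}\right) = \left(3 + 1\right) \left(- \frac{13}{4}\right) = 4 \left(- \frac{13}{4}\right) = -13$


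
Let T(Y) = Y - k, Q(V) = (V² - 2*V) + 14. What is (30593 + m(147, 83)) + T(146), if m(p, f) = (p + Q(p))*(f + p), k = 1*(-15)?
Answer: 4970234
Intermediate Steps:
Q(V) = 14 + V² - 2*V
k = -15
m(p, f) = (f + p)*(14 + p² - p) (m(p, f) = (p + (14 + p² - 2*p))*(f + p) = (14 + p² - p)*(f + p) = (f + p)*(14 + p² - p))
T(Y) = 15 + Y (T(Y) = Y - 1*(-15) = Y + 15 = 15 + Y)
(30593 + m(147, 83)) + T(146) = (30593 + (147³ - 1*147² + 14*83 + 14*147 + 83*147² - 1*83*147)) + (15 + 146) = (30593 + (3176523 - 1*21609 + 1162 + 2058 + 83*21609 - 12201)) + 161 = (30593 + (3176523 - 21609 + 1162 + 2058 + 1793547 - 12201)) + 161 = (30593 + 4939480) + 161 = 4970073 + 161 = 4970234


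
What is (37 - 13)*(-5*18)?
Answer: -2160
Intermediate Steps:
(37 - 13)*(-5*18) = 24*(-90) = -2160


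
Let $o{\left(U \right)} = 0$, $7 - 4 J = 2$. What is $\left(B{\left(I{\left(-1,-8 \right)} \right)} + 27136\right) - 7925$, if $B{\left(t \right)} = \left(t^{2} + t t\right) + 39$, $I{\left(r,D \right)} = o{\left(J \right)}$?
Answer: $19250$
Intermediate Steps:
$J = \frac{5}{4}$ ($J = \frac{7}{4} - \frac{1}{2} = \frac{5}{4} \approx 1.25$)
$I{\left(r,D \right)} = 0$
$B{\left(t \right)} = 39 + 2 t^{2}$ ($B{\left(t \right)} = \left(t^{2} + t^{2}\right) + 39 = 2 t^{2} + 39 = 39 + 2 t^{2}$)
$\left(B{\left(I{\left(-1,-8 \right)} \right)} + 27136\right) - 7925 = \left(\left(39 + 2 \cdot 0^{2}\right) + 27136\right) - 7925 = \left(\left(39 + 2 \cdot 0\right) + 27136\right) - 7925 = \left(\left(39 + 0\right) + 27136\right) - 7925 = \left(39 + 27136\right) - 7925 = 27175 - 7925 = 19250$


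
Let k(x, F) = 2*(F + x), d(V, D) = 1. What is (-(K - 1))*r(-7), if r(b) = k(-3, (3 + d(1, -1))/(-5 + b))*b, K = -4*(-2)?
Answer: -980/3 ≈ -326.67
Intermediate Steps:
K = 8
k(x, F) = 2*F + 2*x
r(b) = b*(-6 + 8/(-5 + b)) (r(b) = (2*((3 + 1)/(-5 + b)) + 2*(-3))*b = (2*(4/(-5 + b)) - 6)*b = (8/(-5 + b) - 6)*b = (-6 + 8/(-5 + b))*b = b*(-6 + 8/(-5 + b)))
(-(K - 1))*r(-7) = (-(8 - 1))*(2*(-7)*(19 - 3*(-7))/(-5 - 7)) = (-1*7)*(2*(-7)*(19 + 21)/(-12)) = -14*(-7)*(-1)*40/12 = -7*140/3 = -980/3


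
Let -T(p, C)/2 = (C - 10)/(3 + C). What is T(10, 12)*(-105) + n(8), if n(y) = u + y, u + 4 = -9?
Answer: 23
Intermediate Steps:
u = -13 (u = -4 - 9 = -13)
T(p, C) = -2*(-10 + C)/(3 + C) (T(p, C) = -2*(C - 10)/(3 + C) = -2*(-10 + C)/(3 + C))
n(y) = -13 + y
T(10, 12)*(-105) + n(8) = (2*(10 - 1*12)/(3 + 12))*(-105) + (-13 + 8) = (2*(10 - 12)/15)*(-105) - 5 = (2*(1/15)*(-2))*(-105) - 5 = -4/15*(-105) - 5 = 28 - 5 = 23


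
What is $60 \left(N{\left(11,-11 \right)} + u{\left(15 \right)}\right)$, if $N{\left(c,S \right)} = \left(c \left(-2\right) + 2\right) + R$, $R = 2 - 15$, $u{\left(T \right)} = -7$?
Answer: $-2400$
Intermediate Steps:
$R = -13$ ($R = 2 - 15 = -13$)
$N{\left(c,S \right)} = -11 - 2 c$ ($N{\left(c,S \right)} = \left(c \left(-2\right) + 2\right) - 13 = \left(- 2 c + 2\right) - 13 = \left(2 - 2 c\right) - 13 = -11 - 2 c$)
$60 \left(N{\left(11,-11 \right)} + u{\left(15 \right)}\right) = 60 \left(\left(-11 - 22\right) - 7\right) = 60 \left(-33 - 7\right) = 60 \left(-40\right) = -2400$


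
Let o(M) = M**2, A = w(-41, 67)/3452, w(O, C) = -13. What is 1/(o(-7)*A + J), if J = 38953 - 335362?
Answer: -3452/1023204505 ≈ -3.3737e-6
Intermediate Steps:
J = -296409
A = -13/3452 ≈ -0.0037659
1/(o(-7)*A + J) = 1/((-7)**2*(-13/3452) - 296409) = 1/(49*(-13/3452) - 296409) = 1/(-637/3452 - 296409) = 1/(-1023204505/3452) = -3452/1023204505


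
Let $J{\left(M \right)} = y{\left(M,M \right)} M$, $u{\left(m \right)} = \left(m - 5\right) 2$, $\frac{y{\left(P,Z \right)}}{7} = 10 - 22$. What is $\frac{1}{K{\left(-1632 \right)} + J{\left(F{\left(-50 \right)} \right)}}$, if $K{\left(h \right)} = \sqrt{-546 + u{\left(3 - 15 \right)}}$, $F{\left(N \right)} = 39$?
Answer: $- \frac{819}{2683189} - \frac{i \sqrt{145}}{5366378} \approx -0.00030523 - 2.2439 \cdot 10^{-6} i$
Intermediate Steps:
$y{\left(P,Z \right)} = -84$ ($y{\left(P,Z \right)} = 7 \left(10 - 22\right) = 7 \left(-12\right) = -84$)
$u{\left(m \right)} = -10 + 2 m$ ($u{\left(m \right)} = \left(-5 + m\right) 2 = -10 + 2 m$)
$K{\left(h \right)} = 2 i \sqrt{145}$ ($K{\left(h \right)} = \sqrt{-546 + \left(-10 + 2 \left(3 - 15\right)\right)} = \sqrt{-546 + \left(-10 + 2 \left(-12\right)\right)} = \sqrt{-546 - 34} = \sqrt{-580} = 2 i \sqrt{145}$)
$J{\left(M \right)} = - 84 M$
$\frac{1}{K{\left(-1632 \right)} + J{\left(F{\left(-50 \right)} \right)}} = \frac{1}{2 i \sqrt{145} - 3276} = \frac{1}{-3276 + 2 i \sqrt{145}}$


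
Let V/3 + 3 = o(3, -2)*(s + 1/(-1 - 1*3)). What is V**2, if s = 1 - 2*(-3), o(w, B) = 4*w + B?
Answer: 149769/4 ≈ 37442.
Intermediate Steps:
o(w, B) = B + 4*w
s = 7 (s = 1 + 6 = 7)
V = 387/2 (V = -9 + 3*((-2 + 4*3)*(7 + 1/(-1 - 1*3))) = -9 + 3*((-2 + 12)*(7 + 1/(-1 - 3))) = -9 + 3*(10*(7 + 1/(-4))) = -9 + 3*(10*(7 - 1/4)) = -9 + 3*(10*(27/4)) = -9 + 3*(135/2) = -9 + 405/2 = 387/2 ≈ 193.50)
V**2 = (387/2)**2 = 149769/4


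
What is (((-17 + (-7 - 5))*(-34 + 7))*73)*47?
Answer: 2686473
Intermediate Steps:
(((-17 + (-7 - 5))*(-34 + 7))*73)*47 = (((-17 - 12)*(-27))*73)*47 = (-29*(-27)*73)*47 = (783*73)*47 = 57159*47 = 2686473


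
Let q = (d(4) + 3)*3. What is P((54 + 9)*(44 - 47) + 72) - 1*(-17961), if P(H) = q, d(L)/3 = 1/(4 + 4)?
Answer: 143769/8 ≈ 17971.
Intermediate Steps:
d(L) = 3/8 (d(L) = 3/(4 + 4) = 3/8)
q = 81/8 (q = (3/8 + 3)*3 = (27/8)*3 = 81/8 ≈ 10.125)
P(H) = 81/8
P((54 + 9)*(44 - 47) + 72) - 1*(-17961) = 81/8 - 1*(-17961) = 81/8 + 17961 = 143769/8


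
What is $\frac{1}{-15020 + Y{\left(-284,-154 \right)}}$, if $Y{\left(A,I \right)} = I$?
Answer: $- \frac{1}{15174} \approx -6.5902 \cdot 10^{-5}$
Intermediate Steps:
$\frac{1}{-15020 + Y{\left(-284,-154 \right)}} = \frac{1}{-15020 - 154} = \frac{1}{-15174} = - \frac{1}{15174}$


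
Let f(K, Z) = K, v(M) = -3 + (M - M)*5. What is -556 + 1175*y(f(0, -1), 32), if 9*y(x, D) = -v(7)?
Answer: -493/3 ≈ -164.33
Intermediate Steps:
v(M) = -3 (v(M) = -3 + 0*5 = -3 + 0 = -3)
y(x, D) = ⅓ (y(x, D) = (-1*(-3))/9 = (⅑)*3 = ⅓)
-556 + 1175*y(f(0, -1), 32) = -556 + 1175*(⅓) = -556 + 1175/3 = -493/3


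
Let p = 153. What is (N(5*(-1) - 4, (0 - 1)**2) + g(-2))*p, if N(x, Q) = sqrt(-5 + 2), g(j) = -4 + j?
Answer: -918 + 153*I*sqrt(3) ≈ -918.0 + 265.0*I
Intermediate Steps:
N(x, Q) = I*sqrt(3) (N(x, Q) = sqrt(-3) = I*sqrt(3))
(N(5*(-1) - 4, (0 - 1)**2) + g(-2))*p = (I*sqrt(3) + (-4 - 2))*153 = (I*sqrt(3) - 6)*153 = (-6 + I*sqrt(3))*153 = -918 + 153*I*sqrt(3)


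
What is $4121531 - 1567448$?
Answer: $2554083$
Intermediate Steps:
$4121531 - 1567448 = 2554083$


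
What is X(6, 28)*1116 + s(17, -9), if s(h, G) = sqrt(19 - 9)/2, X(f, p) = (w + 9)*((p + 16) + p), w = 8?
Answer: 1365984 + sqrt(10)/2 ≈ 1.3660e+6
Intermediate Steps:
X(f, p) = 272 + 34*p (X(f, p) = (8 + 9)*((p + 16) + p) = 17*((16 + p) + p) = 17*(16 + 2*p) = 272 + 34*p)
s(h, G) = sqrt(10)/2 (s(h, G) = sqrt(10)*(1/2) = sqrt(10)/2)
X(6, 28)*1116 + s(17, -9) = (272 + 34*28)*1116 + sqrt(10)/2 = (272 + 952)*1116 + sqrt(10)/2 = 1224*1116 + sqrt(10)/2 = 1365984 + sqrt(10)/2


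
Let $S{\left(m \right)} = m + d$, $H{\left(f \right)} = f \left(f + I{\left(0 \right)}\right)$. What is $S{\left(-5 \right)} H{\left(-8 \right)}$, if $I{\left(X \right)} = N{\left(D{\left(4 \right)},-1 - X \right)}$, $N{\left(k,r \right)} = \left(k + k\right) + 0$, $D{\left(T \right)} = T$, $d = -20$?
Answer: $0$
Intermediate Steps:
$N{\left(k,r \right)} = 2 k$ ($N{\left(k,r \right)} = 2 k + 0 = 2 k$)
$I{\left(X \right)} = 8$ ($I{\left(X \right)} = 2 \cdot 4 = 8$)
$H{\left(f \right)} = f \left(8 + f\right)$ ($H{\left(f \right)} = f \left(f + 8\right) = f \left(8 + f\right)$)
$S{\left(m \right)} = -20 + m$ ($S{\left(m \right)} = m - 20 = -20 + m$)
$S{\left(-5 \right)} H{\left(-8 \right)} = \left(-20 - 5\right) \left(- 8 \left(8 - 8\right)\right) = - 25 \left(\left(-8\right) 0\right) = \left(-25\right) 0 = 0$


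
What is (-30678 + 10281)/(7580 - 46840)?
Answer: 1569/3020 ≈ 0.51954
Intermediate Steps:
(-30678 + 10281)/(7580 - 46840) = -20397/(-39260) = -20397*(-1/39260) = 1569/3020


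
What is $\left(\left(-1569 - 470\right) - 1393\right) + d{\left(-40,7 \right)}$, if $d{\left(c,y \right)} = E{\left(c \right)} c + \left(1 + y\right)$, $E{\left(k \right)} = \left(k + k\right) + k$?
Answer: $1376$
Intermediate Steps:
$E{\left(k \right)} = 3 k$ ($E{\left(k \right)} = 2 k + k = 3 k$)
$d{\left(c,y \right)} = 1 + y + 3 c^{2}$ ($d{\left(c,y \right)} = 3 c c + \left(1 + y\right) = 3 c^{2} + \left(1 + y\right) = 1 + y + 3 c^{2}$)
$\left(\left(-1569 - 470\right) - 1393\right) + d{\left(-40,7 \right)} = \left(\left(-1569 - 470\right) - 1393\right) + \left(1 + 7 + 3 \left(-40\right)^{2}\right) = \left(-2039 - 1393\right) + \left(1 + 7 + 3 \cdot 1600\right) = -3432 + \left(1 + 7 + 4800\right) = -3432 + 4808 = 1376$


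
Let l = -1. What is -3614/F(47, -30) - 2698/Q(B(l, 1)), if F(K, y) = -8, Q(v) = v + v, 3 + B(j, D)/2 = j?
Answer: 4963/8 ≈ 620.38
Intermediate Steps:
B(j, D) = -6 + 2*j
Q(v) = 2*v
-3614/F(47, -30) - 2698/Q(B(l, 1)) = -3614/(-8) - 2698*1/(2*(-6 + 2*(-1))) = -3614*(-⅛) - 2698*1/(2*(-6 - 2)) = 1807/4 - 2698/(2*(-8)) = 1807/4 - 2698/(-16) = 1807/4 - 2698*(-1/16) = 1807/4 + 1349/8 = 4963/8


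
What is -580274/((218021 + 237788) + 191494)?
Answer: -580274/647303 ≈ -0.89645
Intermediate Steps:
-580274/((218021 + 237788) + 191494) = -580274/(455809 + 191494) = -580274/647303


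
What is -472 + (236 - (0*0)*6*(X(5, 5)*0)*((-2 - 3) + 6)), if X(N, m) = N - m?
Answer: -236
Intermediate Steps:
-472 + (236 - (0*0)*6*(X(5, 5)*0)*((-2 - 3) + 6)) = -472 + (236 - (0*0)*6*((5 - 1*5)*0)*((-2 - 3) + 6)) = -472 + (236 - 0*6*((5 - 5)*0)*(-5 + 6)) = -472 + (236 - 0*(0*0)*1) = -472 + (236 - 0*0*1) = -472 + (236 - 0*0) = -472 + (236 - 1*0) = -472 + (236 + 0) = -472 + 236 = -236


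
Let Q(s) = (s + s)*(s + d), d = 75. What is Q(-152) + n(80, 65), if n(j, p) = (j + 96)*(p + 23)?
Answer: 38896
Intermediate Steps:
Q(s) = 2*s*(75 + s) (Q(s) = (s + s)*(s + 75) = (2*s)*(75 + s) = 2*s*(75 + s))
n(j, p) = (23 + p)*(96 + j) (n(j, p) = (96 + j)*(23 + p) = (23 + p)*(96 + j))
Q(-152) + n(80, 65) = 2*(-152)*(75 - 152) + (2208 + 23*80 + 96*65 + 80*65) = 2*(-152)*(-77) + (2208 + 1840 + 6240 + 5200) = 23408 + 15488 = 38896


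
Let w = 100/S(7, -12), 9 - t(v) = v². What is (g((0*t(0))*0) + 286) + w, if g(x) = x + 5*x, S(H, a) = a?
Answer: 833/3 ≈ 277.67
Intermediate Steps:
t(v) = 9 - v²
g(x) = 6*x
w = -25/3 (w = 100/(-12) = 100*(-1/12) = -25/3 ≈ -8.3333)
(g((0*t(0))*0) + 286) + w = (6*((0*(9 - 1*0²))*0) + 286) - 25/3 = (6*((0*(9 - 1*0))*0) + 286) - 25/3 = (6*((0*(9 + 0))*0) + 286) - 25/3 = (6*((0*9)*0) + 286) - 25/3 = (6*(0*0) + 286) - 25/3 = (6*0 + 286) - 25/3 = (0 + 286) - 25/3 = 286 - 25/3 = 833/3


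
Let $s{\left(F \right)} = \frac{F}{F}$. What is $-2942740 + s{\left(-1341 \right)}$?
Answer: $-2942739$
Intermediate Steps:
$s{\left(F \right)} = 1$
$-2942740 + s{\left(-1341 \right)} = -2942740 + 1 = -2942739$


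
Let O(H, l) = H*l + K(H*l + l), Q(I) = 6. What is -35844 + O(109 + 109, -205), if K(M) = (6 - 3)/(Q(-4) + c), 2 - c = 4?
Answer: -322133/4 ≈ -80533.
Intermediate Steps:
c = -2 (c = 2 - 1*4 = 2 - 4 = -2)
K(M) = ¾ (K(M) = (6 - 3)/(6 - 2) = 3/4 = 3*(¼) = ¾)
O(H, l) = ¾ + H*l (O(H, l) = H*l + ¾ = ¾ + H*l)
-35844 + O(109 + 109, -205) = -35844 + (¾ + (109 + 109)*(-205)) = -35844 + (¾ + 218*(-205)) = -35844 + (¾ - 44690) = -35844 - 178757/4 = -322133/4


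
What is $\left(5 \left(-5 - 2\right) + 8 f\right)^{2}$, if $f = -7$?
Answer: $8281$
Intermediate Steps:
$\left(5 \left(-5 - 2\right) + 8 f\right)^{2} = \left(5 \left(-5 - 2\right) + 8 \left(-7\right)\right)^{2} = \left(5 \left(-7\right) - 56\right)^{2} = \left(-35 - 56\right)^{2} = \left(-91\right)^{2} = 8281$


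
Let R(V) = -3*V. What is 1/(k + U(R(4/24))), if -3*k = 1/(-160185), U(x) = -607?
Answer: -480555/291696884 ≈ -0.0016474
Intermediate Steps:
k = 1/480555 (k = -1/3/(-160185) = -1/3*(-1/160185) = 1/480555 ≈ 2.0809e-6)
1/(k + U(R(4/24))) = 1/(1/480555 - 607) = 1/(-291696884/480555) = -480555/291696884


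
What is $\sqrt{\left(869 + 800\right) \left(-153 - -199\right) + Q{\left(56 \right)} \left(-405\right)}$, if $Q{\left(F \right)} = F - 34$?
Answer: $2 \sqrt{16966} \approx 260.51$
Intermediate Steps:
$Q{\left(F \right)} = -34 + F$
$\sqrt{\left(869 + 800\right) \left(-153 - -199\right) + Q{\left(56 \right)} \left(-405\right)} = \sqrt{\left(869 + 800\right) \left(-153 - -199\right) + \left(-34 + 56\right) \left(-405\right)} = \sqrt{1669 \left(-153 + 199\right) + 22 \left(-405\right)} = \sqrt{1669 \cdot 46 - 8910} = \sqrt{76774 - 8910} = \sqrt{67864} = 2 \sqrt{16966}$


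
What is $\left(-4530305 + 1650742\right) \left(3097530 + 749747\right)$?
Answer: $-11078476499951$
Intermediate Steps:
$\left(-4530305 + 1650742\right) \left(3097530 + 749747\right) = \left(-2879563\right) 3847277 = -11078476499951$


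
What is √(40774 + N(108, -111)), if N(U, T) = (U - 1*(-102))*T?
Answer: 2*√4366 ≈ 132.15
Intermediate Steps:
N(U, T) = T*(102 + U) (N(U, T) = (U + 102)*T = (102 + U)*T = T*(102 + U))
√(40774 + N(108, -111)) = √(40774 - 111*(102 + 108)) = √(40774 - 111*210) = √(40774 - 23310) = √17464 = 2*√4366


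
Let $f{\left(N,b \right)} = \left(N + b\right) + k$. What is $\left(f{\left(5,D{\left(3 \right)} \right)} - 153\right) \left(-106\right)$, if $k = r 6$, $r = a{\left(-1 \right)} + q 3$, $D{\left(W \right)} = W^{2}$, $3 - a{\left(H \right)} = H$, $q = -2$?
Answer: $16006$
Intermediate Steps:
$a{\left(H \right)} = 3 - H$
$r = -2$ ($r = \left(3 - -1\right) - 6 = \left(3 + 1\right) - 6 = 4 - 6 = -2$)
$k = -12$ ($k = \left(-2\right) 6 = -12$)
$f{\left(N,b \right)} = -12 + N + b$ ($f{\left(N,b \right)} = \left(N + b\right) - 12 = -12 + N + b$)
$\left(f{\left(5,D{\left(3 \right)} \right)} - 153\right) \left(-106\right) = \left(\left(-12 + 5 + 3^{2}\right) - 153\right) \left(-106\right) = \left(\left(-12 + 5 + 9\right) - 153\right) \left(-106\right) = \left(2 - 153\right) \left(-106\right) = \left(-151\right) \left(-106\right) = 16006$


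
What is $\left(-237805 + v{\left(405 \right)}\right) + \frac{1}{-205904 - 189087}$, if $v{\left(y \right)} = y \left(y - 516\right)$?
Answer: $- \frac{111687655161}{394991} \approx -2.8276 \cdot 10^{5}$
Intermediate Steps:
$v{\left(y \right)} = y \left(-516 + y\right)$
$\left(-237805 + v{\left(405 \right)}\right) + \frac{1}{-205904 - 189087} = \left(-237805 + 405 \left(-516 + 405\right)\right) + \frac{1}{-205904 - 189087} = \left(-237805 + 405 \left(-111\right)\right) + \frac{1}{-394991} = \left(-237805 - 44955\right) - \frac{1}{394991} = -282760 - \frac{1}{394991} = - \frac{111687655161}{394991}$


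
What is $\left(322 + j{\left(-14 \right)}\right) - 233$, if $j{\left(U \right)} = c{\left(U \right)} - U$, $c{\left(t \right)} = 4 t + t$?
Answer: $33$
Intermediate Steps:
$c{\left(t \right)} = 5 t$
$j{\left(U \right)} = 4 U$ ($j{\left(U \right)} = 5 U - U = 4 U$)
$\left(322 + j{\left(-14 \right)}\right) - 233 = \left(322 + 4 \left(-14\right)\right) - 233 = \left(322 - 56\right) - 233 = 266 - 233 = 33$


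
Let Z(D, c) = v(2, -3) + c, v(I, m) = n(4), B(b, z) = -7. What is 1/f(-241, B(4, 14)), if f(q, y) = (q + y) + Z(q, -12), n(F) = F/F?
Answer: -1/259 ≈ -0.0038610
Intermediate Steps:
n(F) = 1
v(I, m) = 1
Z(D, c) = 1 + c
f(q, y) = -11 + q + y (f(q, y) = (q + y) + (1 - 12) = (q + y) - 11 = -11 + q + y)
1/f(-241, B(4, 14)) = 1/(-11 - 241 - 7) = 1/(-259) = -1/259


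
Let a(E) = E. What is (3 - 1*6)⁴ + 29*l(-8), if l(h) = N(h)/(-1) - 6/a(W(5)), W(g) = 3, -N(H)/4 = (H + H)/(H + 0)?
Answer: 255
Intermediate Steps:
N(H) = -8 (N(H) = -4*(H + H)/(H + 0) = -4*2*H/H = -4*2 = -8)
l(h) = 6 (l(h) = -8/(-1) - 6/3 = -8*(-1) - 6*⅓ = 8 - 2 = 6)
(3 - 1*6)⁴ + 29*l(-8) = (3 - 1*6)⁴ + 29*6 = (3 - 6)⁴ + 174 = (-3)⁴ + 174 = 81 + 174 = 255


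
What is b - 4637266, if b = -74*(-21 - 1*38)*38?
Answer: -4471358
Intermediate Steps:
b = 165908 (b = -74*(-21 - 38)*38 = -74*(-59)*38 = 4366*38 = 165908)
b - 4637266 = 165908 - 4637266 = -4471358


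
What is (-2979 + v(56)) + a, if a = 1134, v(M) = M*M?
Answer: 1291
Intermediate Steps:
v(M) = M²
(-2979 + v(56)) + a = (-2979 + 56²) + 1134 = (-2979 + 3136) + 1134 = 157 + 1134 = 1291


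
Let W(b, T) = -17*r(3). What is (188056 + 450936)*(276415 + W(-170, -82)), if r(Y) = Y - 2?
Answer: 176616110816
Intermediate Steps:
r(Y) = -2 + Y
W(b, T) = -17 (W(b, T) = -17*(-2 + 3) = -17*1 = -17)
(188056 + 450936)*(276415 + W(-170, -82)) = (188056 + 450936)*(276415 - 17) = 638992*276398 = 176616110816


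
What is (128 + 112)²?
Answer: 57600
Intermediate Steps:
(128 + 112)² = 240² = 57600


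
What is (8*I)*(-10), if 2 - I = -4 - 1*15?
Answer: -1680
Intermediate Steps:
I = 21 (I = 2 - (-4 - 1*15) = 2 - (-4 - 15) = 2 - 1*(-19) = 2 + 19 = 21)
(8*I)*(-10) = (8*21)*(-10) = 168*(-10) = -1680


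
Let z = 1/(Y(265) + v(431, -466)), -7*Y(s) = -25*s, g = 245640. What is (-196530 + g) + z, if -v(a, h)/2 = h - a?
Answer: 942077137/19183 ≈ 49110.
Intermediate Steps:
Y(s) = 25*s/7 (Y(s) = -(-25)*s/7 = 25*s/7)
v(a, h) = -2*h + 2*a (v(a, h) = -2*(h - a) = -2*h + 2*a)
z = 7/19183 (z = 1/((25/7)*265 + (-2*(-466) + 2*431)) = 1/(6625/7 + (932 + 862)) = 1/(6625/7 + 1794) = 1/(19183/7) = 7/19183 ≈ 0.00036491)
(-196530 + g) + z = (-196530 + 245640) + 7/19183 = 49110 + 7/19183 = 942077137/19183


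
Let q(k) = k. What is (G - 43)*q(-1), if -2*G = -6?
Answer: 40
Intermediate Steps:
G = 3 (G = -½*(-6) = 3)
(G - 43)*q(-1) = (3 - 43)*(-1) = -40*(-1) = 40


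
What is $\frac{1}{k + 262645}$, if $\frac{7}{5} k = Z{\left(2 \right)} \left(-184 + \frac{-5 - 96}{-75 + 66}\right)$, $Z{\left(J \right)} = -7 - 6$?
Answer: $\frac{63}{16647710} \approx 3.7843 \cdot 10^{-6}$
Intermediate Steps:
$Z{\left(J \right)} = -13$ ($Z{\left(J \right)} = -7 - 6 = -13$)
$k = \frac{101075}{63}$ ($k = \frac{5 \left(- 13 \left(-184 + \frac{-5 - 96}{-75 + 66}\right)\right)}{7} = \frac{5 \left(- 13 \left(-184 - \frac{101}{-9}\right)\right)}{7} = \frac{5 \left(- 13 \left(-184 - - \frac{101}{9}\right)\right)}{7} = \frac{5 \left(- 13 \left(-184 + \frac{101}{9}\right)\right)}{7} = \frac{5 \left(\left(-13\right) \left(- \frac{1555}{9}\right)\right)}{7} = \frac{5}{7} \cdot \frac{20215}{9} = \frac{101075}{63} \approx 1604.4$)
$\frac{1}{k + 262645} = \frac{1}{\frac{101075}{63} + 262645} = \frac{1}{\frac{16647710}{63}} = \frac{63}{16647710}$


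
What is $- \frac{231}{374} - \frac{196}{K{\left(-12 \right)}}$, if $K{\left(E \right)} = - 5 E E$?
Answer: $- \frac{1057}{3060} \approx -0.34542$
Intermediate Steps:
$K{\left(E \right)} = - 5 E^{2}$
$- \frac{231}{374} - \frac{196}{K{\left(-12 \right)}} = - \frac{231}{374} - \frac{196}{\left(-5\right) \left(-12\right)^{2}} = \left(-231\right) \frac{1}{374} - \frac{196}{\left(-5\right) 144} = - \frac{21}{34} - \frac{196}{-720} = - \frac{21}{34} - - \frac{49}{180} = - \frac{21}{34} + \frac{49}{180} = - \frac{1057}{3060}$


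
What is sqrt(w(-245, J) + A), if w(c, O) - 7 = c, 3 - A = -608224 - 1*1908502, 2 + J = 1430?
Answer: sqrt(2516491) ≈ 1586.3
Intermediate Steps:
J = 1428 (J = -2 + 1430 = 1428)
A = 2516729 (A = 3 - (-608224 - 1*1908502) = 3 - (-608224 - 1908502) = 3 - 1*(-2516726) = 3 + 2516726 = 2516729)
w(c, O) = 7 + c
sqrt(w(-245, J) + A) = sqrt((7 - 245) + 2516729) = sqrt(-238 + 2516729) = sqrt(2516491)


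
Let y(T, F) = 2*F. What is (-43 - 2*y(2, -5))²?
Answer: 529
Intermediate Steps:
(-43 - 2*y(2, -5))² = (-43 - 4*(-5))² = (-43 - 2*(-10))² = (-43 + 20)² = (-23)² = 529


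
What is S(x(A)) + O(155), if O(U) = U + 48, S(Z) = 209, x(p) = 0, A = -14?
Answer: 412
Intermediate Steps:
O(U) = 48 + U
S(x(A)) + O(155) = 209 + (48 + 155) = 209 + 203 = 412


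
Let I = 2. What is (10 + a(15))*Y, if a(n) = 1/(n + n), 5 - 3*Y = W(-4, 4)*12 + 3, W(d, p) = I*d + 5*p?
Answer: -21371/45 ≈ -474.91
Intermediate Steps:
W(d, p) = 2*d + 5*p
Y = -142/3 (Y = 5/3 - ((2*(-4) + 5*4)*12 + 3)/3 = 5/3 - ((-8 + 20)*12 + 3)/3 = 5/3 - (12*12 + 3)/3 = 5/3 - (144 + 3)/3 = 5/3 - 1/3*147 = 5/3 - 49 = -142/3 ≈ -47.333)
a(n) = 1/(2*n)
(10 + a(15))*Y = (10 + (1/2)/15)*(-142/3) = (10 + (1/2)*(1/15))*(-142/3) = (10 + 1/30)*(-142/3) = (301/30)*(-142/3) = -21371/45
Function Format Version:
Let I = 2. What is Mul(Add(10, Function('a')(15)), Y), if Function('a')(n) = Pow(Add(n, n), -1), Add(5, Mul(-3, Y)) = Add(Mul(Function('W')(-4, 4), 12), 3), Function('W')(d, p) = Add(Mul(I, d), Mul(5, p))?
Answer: Rational(-21371, 45) ≈ -474.91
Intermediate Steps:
Function('W')(d, p) = Add(Mul(2, d), Mul(5, p))
Y = Rational(-142, 3) (Y = Add(Rational(5, 3), Mul(Rational(-1, 3), Add(Mul(Add(Mul(2, -4), Mul(5, 4)), 12), 3))) = Add(Rational(5, 3), Mul(Rational(-1, 3), Add(Mul(Add(-8, 20), 12), 3))) = Add(Rational(5, 3), Mul(Rational(-1, 3), Add(Mul(12, 12), 3))) = Add(Rational(5, 3), Mul(Rational(-1, 3), Add(144, 3))) = Add(Rational(5, 3), Mul(Rational(-1, 3), 147)) = Add(Rational(5, 3), -49) = Rational(-142, 3) ≈ -47.333)
Function('a')(n) = Mul(Rational(1, 2), Pow(n, -1)) (Function('a')(n) = Pow(Mul(2, n), -1) = Mul(Rational(1, 2), Pow(n, -1)))
Mul(Add(10, Function('a')(15)), Y) = Mul(Add(10, Mul(Rational(1, 2), Pow(15, -1))), Rational(-142, 3)) = Mul(Add(10, Mul(Rational(1, 2), Rational(1, 15))), Rational(-142, 3)) = Mul(Add(10, Rational(1, 30)), Rational(-142, 3)) = Mul(Rational(301, 30), Rational(-142, 3)) = Rational(-21371, 45)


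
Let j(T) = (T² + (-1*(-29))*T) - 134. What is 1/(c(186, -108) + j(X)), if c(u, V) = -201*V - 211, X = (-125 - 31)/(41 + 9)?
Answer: 625/13301409 ≈ 4.6987e-5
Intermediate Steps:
X = -78/25 (X = -156/50 = -156*1/50 = -78/25 ≈ -3.1200)
c(u, V) = -211 - 201*V
j(T) = -134 + T² + 29*T (j(T) = (T² + 29*T) - 134 = -134 + T² + 29*T)
1/(c(186, -108) + j(X)) = 1/((-211 - 201*(-108)) + (-134 + (-78/25)² + 29*(-78/25))) = 1/((-211 + 21708) + (-134 + 6084/625 - 2262/25)) = 1/(21497 - 134216/625) = 1/(13301409/625) = 625/13301409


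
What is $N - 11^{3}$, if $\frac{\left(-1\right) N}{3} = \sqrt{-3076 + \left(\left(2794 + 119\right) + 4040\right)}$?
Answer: $-1331 - 3 \sqrt{3877} \approx -1517.8$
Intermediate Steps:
$N = - 3 \sqrt{3877}$ ($N = - 3 \sqrt{-3076 + \left(\left(2794 + 119\right) + 4040\right)} = - 3 \sqrt{-3076 + \left(2913 + 4040\right)} = - 3 \sqrt{-3076 + 6953} = - 3 \sqrt{3877} \approx -186.8$)
$N - 11^{3} = - 3 \sqrt{3877} - 11^{3} = - 3 \sqrt{3877} - 1331 = -1331 - 3 \sqrt{3877}$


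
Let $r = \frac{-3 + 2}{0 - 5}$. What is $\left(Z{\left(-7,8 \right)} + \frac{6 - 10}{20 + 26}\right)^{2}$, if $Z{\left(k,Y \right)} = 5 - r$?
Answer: $\frac{293764}{13225} \approx 22.213$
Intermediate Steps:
$r = \frac{1}{5}$ ($r = - \frac{1}{-5} = \left(-1\right) \left(- \frac{1}{5}\right) = \frac{1}{5} \approx 0.2$)
$Z{\left(k,Y \right)} = \frac{24}{5}$ ($Z{\left(k,Y \right)} = 5 - \frac{1}{5} = \frac{24}{5}$)
$\left(Z{\left(-7,8 \right)} + \frac{6 - 10}{20 + 26}\right)^{2} = \left(\frac{24}{5} + \frac{6 - 10}{20 + 26}\right)^{2} = \left(\frac{24}{5} - \frac{4}{46}\right)^{2} = \left(\frac{24}{5} - \frac{2}{23}\right)^{2} = \left(\frac{542}{115}\right)^{2} = \frac{293764}{13225}$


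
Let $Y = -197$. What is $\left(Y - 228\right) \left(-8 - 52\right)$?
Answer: $25500$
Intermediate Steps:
$\left(Y - 228\right) \left(-8 - 52\right) = \left(-197 - 228\right) \left(-8 - 52\right) = \left(-425\right) \left(-60\right) = 25500$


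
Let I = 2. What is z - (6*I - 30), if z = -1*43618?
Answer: -43600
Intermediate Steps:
z = -43618
z - (6*I - 30) = -43618 - (6*2 - 30) = -43618 - (12 - 30) = -43618 - 1*(-18) = -43618 + 18 = -43600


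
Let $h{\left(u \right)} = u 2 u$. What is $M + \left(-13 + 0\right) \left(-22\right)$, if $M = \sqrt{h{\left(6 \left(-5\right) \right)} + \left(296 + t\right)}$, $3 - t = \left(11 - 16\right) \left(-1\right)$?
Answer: $286 + \sqrt{2094} \approx 331.76$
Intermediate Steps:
$h{\left(u \right)} = 2 u^{2}$ ($h{\left(u \right)} = 2 u u = 2 u^{2}$)
$t = -2$ ($t = 3 - \left(11 - 16\right) \left(-1\right) = 3 - \left(-5\right) \left(-1\right) = 3 - 5 = -2$)
$M = \sqrt{2094}$ ($M = \sqrt{2 \left(6 \left(-5\right)\right)^{2} + \left(296 - 2\right)} = \sqrt{2 \left(-30\right)^{2} + 294} = \sqrt{2 \cdot 900 + 294} = \sqrt{1800 + 294} = \sqrt{2094} \approx 45.76$)
$M + \left(-13 + 0\right) \left(-22\right) = \sqrt{2094} + \left(-13 + 0\right) \left(-22\right) = \sqrt{2094} - -286 = \sqrt{2094} + 286 = 286 + \sqrt{2094}$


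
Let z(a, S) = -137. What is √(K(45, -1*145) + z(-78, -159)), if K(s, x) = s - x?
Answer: √53 ≈ 7.2801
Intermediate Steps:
√(K(45, -1*145) + z(-78, -159)) = √((45 - (-1)*145) - 137) = √((45 - 1*(-145)) - 137) = √((45 + 145) - 137) = √(190 - 137) = √53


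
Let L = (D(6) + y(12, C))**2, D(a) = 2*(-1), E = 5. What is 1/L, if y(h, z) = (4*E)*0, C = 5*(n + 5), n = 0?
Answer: 1/4 ≈ 0.25000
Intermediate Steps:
C = 25 (C = 5*(0 + 5) = 5*5 = 25)
y(h, z) = 0 (y(h, z) = (4*5)*0 = 20*0 = 0)
D(a) = -2
L = 4 (L = (-2 + 0)**2 = (-2)**2 = 4)
1/L = 1/4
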